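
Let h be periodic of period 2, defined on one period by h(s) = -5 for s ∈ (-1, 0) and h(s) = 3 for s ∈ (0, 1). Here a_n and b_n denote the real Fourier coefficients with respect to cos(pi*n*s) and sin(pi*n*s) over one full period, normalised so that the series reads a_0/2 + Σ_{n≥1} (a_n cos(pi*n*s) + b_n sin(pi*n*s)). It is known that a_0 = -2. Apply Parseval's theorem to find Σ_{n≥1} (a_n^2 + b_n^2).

Parseval: a_0^2/2 + Σ_{n≥1} (a_n^2+b_n^2) = ∫_{-1}^{1} h(s)^2 ds = 34.
Subtract a_0^2/2 = 2: Σ (a_n^2+b_n^2) = 32.

32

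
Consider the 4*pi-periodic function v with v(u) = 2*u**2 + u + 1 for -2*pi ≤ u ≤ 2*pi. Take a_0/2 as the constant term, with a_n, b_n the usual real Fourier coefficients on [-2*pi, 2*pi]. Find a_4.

2

a_4 = (1/(2*pi)) ∫_{-2*pi}^{2*pi} v(u) cos(2*u) du.
Integrating by parts twice (tabular method), an antiderivative of (2*u**2 + u + 1) cos(2*u) is u**2*sin(2*u) + u*sin(2*u)/2 + u*cos(2*u) + cos(2*u)/4; evaluating from -2*pi to 2*pi: ∫_{-2*pi}^{2*pi} (2*u**2 + u + 1) cos(2*u) du = (1/4 + 2*pi) - (1/4 - 2*pi) = 4*pi.
Hence a_4 = (1/(2*pi))·(4*pi) = 2.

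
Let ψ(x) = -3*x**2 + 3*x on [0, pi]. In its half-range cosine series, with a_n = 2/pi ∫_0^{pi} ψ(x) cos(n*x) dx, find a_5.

a_5 = 2/pi ∫_0^{pi} (-3*x**2 + 3*x) cos(5*x) dx.
Integrating by parts twice (tabular method), an antiderivative of (-3*x**2 + 3*x) cos(5*x) is -3*x**2*sin(5*x)/5 + 3*x*sin(5*x)/5 - 6*x*cos(5*x)/25 + 6*sin(5*x)/125 + 3*cos(5*x)/25; evaluating from 0 to pi: ∫_{0}^{pi} (-3*x**2 + 3*x) cos(5*x) dx = (-3/25 + 6*pi/25) - (3/25) = -6/25 + 6*pi/25.
Hence a_5 = (2/pi)·(-6/25 + 6*pi/25) = 12*(-1 + pi)/(25*pi).

12*(-1 + pi)/(25*pi)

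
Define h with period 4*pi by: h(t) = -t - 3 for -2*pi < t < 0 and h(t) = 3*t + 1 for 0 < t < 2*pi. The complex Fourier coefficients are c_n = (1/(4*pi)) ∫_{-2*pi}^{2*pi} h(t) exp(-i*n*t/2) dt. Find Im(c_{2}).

1

Since h is real-valued, Im(c_{2}) = -(1/(4*pi)) ∫_{-2*pi}^{2*pi} h(t) sin(t) dt = -b_{2}/2.
Split the integral at the breakpoints.
Integrating by parts (boundary term plus one more integral), an antiderivative of (-t - 3) sin(t) is t*cos(t) - sin(t) + 3*cos(t); evaluating from -2*pi to 0: ∫_{-2*pi}^{0} (-t - 3) sin(t) dt = (3) - (3 - 2*pi) = 2*pi.
Integrating by parts (boundary term plus one more integral), an antiderivative of (3*t + 1) sin(t) is -3*t*cos(t) + 3*sin(t) - cos(t); evaluating from 0 to 2*pi: ∫_{0}^{2*pi} (3*t + 1) sin(t) dt = (-6*pi - 1) - (-1) = -6*pi.
So ∫_{-2*pi}^{2*pi} h(t) sin(t) dt = -4*pi.
Hence Im(c_{2}) = (-1/(4*pi))·(-4*pi) = 1.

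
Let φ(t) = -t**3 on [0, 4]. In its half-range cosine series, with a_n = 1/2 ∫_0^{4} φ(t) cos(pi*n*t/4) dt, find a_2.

-96/pi**2

a_2 = 1/2 ∫_0^{4} (-t**3) cos(pi*t/2) dt.
Integrating by parts three times (tabular method), an antiderivative of (-t**3) cos(pi*t/2) is -2*t**3*sin(pi*t/2)/pi - 12*t**2*cos(pi*t/2)/pi**2 + 48*t*sin(pi*t/2)/pi**3 + 96*cos(pi*t/2)/pi**4; evaluating from 0 to 4: ∫_{0}^{4} (-t**3) cos(pi*t/2) dt = (96*(1 - 2*pi**2)/pi**4) - (96/pi**4) = -192/pi**2.
Hence a_2 = (1/2)·(-192/pi**2) = -96/pi**2.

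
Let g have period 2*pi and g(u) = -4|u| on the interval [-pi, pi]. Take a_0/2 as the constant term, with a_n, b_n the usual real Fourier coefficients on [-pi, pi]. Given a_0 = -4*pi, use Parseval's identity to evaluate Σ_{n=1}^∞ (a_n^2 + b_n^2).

Parseval: a_0^2/2 + Σ_{n≥1} (a_n^2+b_n^2) = 1/pi ∫_{-pi}^{pi} g(u)^2 du = 32*pi**2/3.
Subtract a_0^2/2 = 8*pi**2: Σ (a_n^2+b_n^2) = 8*pi**2/3.

8*pi**2/3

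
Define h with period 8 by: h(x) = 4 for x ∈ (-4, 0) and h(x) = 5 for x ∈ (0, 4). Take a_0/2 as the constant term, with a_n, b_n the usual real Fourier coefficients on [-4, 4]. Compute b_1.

b_1 = 1/4 ∫_{-4}^{4} h(x) sin(pi*x/4) dx.
Split the integral at the breakpoints.
Directly, an antiderivative of (4) sin(pi*x/4) is -16*cos(pi*x/4)/pi; evaluating from -4 to 0: ∫_{-4}^{0} (4) sin(pi*x/4) dx = (-16/pi) - (16/pi) = -32/pi.
Directly, an antiderivative of (5) sin(pi*x/4) is -20*cos(pi*x/4)/pi; evaluating from 0 to 4: ∫_{0}^{4} (5) sin(pi*x/4) dx = (20/pi) - (-20/pi) = 40/pi.
Summing the pieces and multiplying by (1/4) gives b_1 = 2/pi.

2/pi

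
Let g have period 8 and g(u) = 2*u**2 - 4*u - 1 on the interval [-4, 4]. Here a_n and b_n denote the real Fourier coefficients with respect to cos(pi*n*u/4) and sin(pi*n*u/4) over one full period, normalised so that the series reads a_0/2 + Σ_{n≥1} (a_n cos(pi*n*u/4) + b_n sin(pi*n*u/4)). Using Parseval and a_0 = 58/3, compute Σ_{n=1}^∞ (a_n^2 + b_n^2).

Parseval: a_0^2/2 + Σ_{n≥1} (a_n^2+b_n^2) = 1/4 ∫_{-4}^{4} g(u)^2 du = 2698/5.
Subtract a_0^2/2 = 1682/9: Σ (a_n^2+b_n^2) = 15872/45.

15872/45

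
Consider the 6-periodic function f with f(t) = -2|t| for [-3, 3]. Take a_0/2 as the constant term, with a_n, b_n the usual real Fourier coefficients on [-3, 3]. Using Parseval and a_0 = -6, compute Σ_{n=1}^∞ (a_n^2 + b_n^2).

Parseval: a_0^2/2 + Σ_{n≥1} (a_n^2+b_n^2) = 1/3 ∫_{-3}^{3} f(t)^2 dt = 24.
Subtract a_0^2/2 = 18: Σ (a_n^2+b_n^2) = 6.

6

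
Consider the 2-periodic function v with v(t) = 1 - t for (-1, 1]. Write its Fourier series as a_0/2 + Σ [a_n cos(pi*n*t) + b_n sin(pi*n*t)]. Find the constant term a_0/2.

a_0 = ∫_{-1}^{1} v(t) dt = 2.
So the constant term a_0/2 = 1.

1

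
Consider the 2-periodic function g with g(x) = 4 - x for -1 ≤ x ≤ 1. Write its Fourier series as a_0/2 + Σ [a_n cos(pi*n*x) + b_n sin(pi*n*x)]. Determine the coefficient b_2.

b_2 = ∫_{-1}^{1} g(x) sin(2*pi*x) dx.
Integrating by parts (boundary term plus one more integral), an antiderivative of (4 - x) sin(2*pi*x) is x*cos(2*pi*x)/(2*pi) - sin(2*pi*x)/(4*pi**2) - 2*cos(2*pi*x)/pi; evaluating from -1 to 1: ∫_{-1}^{1} (4 - x) sin(2*pi*x) dx = (-3/(2*pi)) - (-5/(2*pi)) = 1/pi.
Hence b_2 = 1/pi.

1/pi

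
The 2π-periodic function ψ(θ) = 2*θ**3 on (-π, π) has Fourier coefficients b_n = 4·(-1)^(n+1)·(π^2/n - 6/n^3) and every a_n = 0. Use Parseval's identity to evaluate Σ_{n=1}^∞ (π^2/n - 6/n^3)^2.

pi**6/14

Parseval: Σ b_n^2 = (1/π) ∫_{-π}^{π} ψ(θ)^2 dθ = 8*pi**6/7.
b_n^2 = 16·(π^2/n - 6/n^3)^2, so the sum equals (8*pi**6/7)/16 = pi**6/14.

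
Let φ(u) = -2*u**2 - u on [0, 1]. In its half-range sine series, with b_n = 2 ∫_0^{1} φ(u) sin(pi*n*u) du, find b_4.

3/(2*pi)

b_4 = 2 ∫_0^{1} (-2*u**2 - u) sin(4*pi*u) du.
Integrating by parts twice (tabular method), an antiderivative of (-2*u**2 - u) sin(4*pi*u) is u**2*cos(4*pi*u)/(2*pi) - u*sin(4*pi*u)/(4*pi**2) + u*cos(4*pi*u)/(4*pi) - sin(4*pi*u)/(16*pi**2) - cos(4*pi*u)/(16*pi**3); evaluating from 0 to 1: ∫_{0}^{1} (-2*u**2 - u) sin(4*pi*u) du = ((-1 + 12*pi**2)/(16*pi**3)) - (-1/(16*pi**3)) = 3/(4*pi).
Hence b_4 = 2·(3/(4*pi)) = 3/(2*pi).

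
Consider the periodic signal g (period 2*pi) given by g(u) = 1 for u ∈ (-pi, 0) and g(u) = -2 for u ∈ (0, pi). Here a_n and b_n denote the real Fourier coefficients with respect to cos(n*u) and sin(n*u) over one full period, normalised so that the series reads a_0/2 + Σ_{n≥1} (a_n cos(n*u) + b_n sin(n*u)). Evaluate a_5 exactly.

0

a_5 = 1/pi ∫_{-pi}^{pi} g(u) cos(5*u) du.
Split the integral at the breakpoints.
Directly, an antiderivative of (1) cos(5*u) is sin(5*u)/5; evaluating from -pi to 0: ∫_{-pi}^{0} (1) cos(5*u) du = (0) - (0) = 0.
Directly, an antiderivative of (-2) cos(5*u) is -2*sin(5*u)/5; evaluating from 0 to pi: ∫_{0}^{pi} (-2) cos(5*u) du = (0) - (0) = 0.
Summing the pieces and multiplying by (1/pi) gives a_5 = 0.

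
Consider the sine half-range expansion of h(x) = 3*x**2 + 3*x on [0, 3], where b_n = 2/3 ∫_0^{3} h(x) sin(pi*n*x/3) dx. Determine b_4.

-18/pi

b_4 = 2/3 ∫_0^{3} (3*x**2 + 3*x) sin(4*pi*x/3) dx.
Integrating by parts twice (tabular method), an antiderivative of (3*x**2 + 3*x) sin(4*pi*x/3) is -9*x**2*cos(4*pi*x/3)/(4*pi) + 27*x*sin(4*pi*x/3)/(8*pi**2) - 9*x*cos(4*pi*x/3)/(4*pi) + 27*sin(4*pi*x/3)/(16*pi**2) + 81*cos(4*pi*x/3)/(32*pi**3); evaluating from 0 to 3: ∫_{0}^{3} (3*x**2 + 3*x) sin(4*pi*x/3) dx = (-27/pi + 81/(32*pi**3)) - (81/(32*pi**3)) = -27/pi.
Hence b_4 = (2/3)·(-27/pi) = -18/pi.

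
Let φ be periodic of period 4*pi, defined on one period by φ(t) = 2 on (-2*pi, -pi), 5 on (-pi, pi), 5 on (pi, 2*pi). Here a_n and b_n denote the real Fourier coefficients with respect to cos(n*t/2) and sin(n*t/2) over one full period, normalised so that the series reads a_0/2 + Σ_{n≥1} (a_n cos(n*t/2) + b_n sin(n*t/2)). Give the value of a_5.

a_5 = (1/(2*pi)) ∫_{-2*pi}^{2*pi} φ(t) cos(5*t/2) dt.
Split the integral at the breakpoints.
Directly, an antiderivative of (2) cos(5*t/2) is 4*sin(5*t/2)/5; evaluating from -2*pi to -pi: ∫_{-2*pi}^{-pi} (2) cos(5*t/2) dt = (-4/5) - (0) = -4/5.
Directly, an antiderivative of (5) cos(5*t/2) is 2*sin(5*t/2); evaluating from -pi to pi: ∫_{-pi}^{pi} (5) cos(5*t/2) dt = (2) - (-2) = 4.
Directly, an antiderivative of (5) cos(5*t/2) is 2*sin(5*t/2); evaluating from pi to 2*pi: ∫_{pi}^{2*pi} (5) cos(5*t/2) dt = (0) - (2) = -2.
Summing the pieces and multiplying by (1/(2*pi)) gives a_5 = 3/(5*pi).

3/(5*pi)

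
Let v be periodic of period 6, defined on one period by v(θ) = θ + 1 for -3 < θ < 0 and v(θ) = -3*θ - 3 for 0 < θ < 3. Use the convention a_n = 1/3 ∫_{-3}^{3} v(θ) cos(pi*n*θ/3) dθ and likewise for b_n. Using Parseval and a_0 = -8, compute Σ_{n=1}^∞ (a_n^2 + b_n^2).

32

Parseval: a_0^2/2 + Σ_{n≥1} (a_n^2+b_n^2) = 1/3 ∫_{-3}^{3} v(θ)^2 dθ = 64.
Subtract a_0^2/2 = 32: Σ (a_n^2+b_n^2) = 32.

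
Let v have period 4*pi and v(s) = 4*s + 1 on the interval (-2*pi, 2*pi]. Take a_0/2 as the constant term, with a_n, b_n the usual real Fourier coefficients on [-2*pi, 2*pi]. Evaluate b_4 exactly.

b_4 = (1/(2*pi)) ∫_{-2*pi}^{2*pi} v(s) sin(2*s) ds.
Integrating by parts (boundary term plus one more integral), an antiderivative of (4*s + 1) sin(2*s) is -2*s*cos(2*s) + sin(2*s) - cos(2*s)/2; evaluating from -2*pi to 2*pi: ∫_{-2*pi}^{2*pi} (4*s + 1) sin(2*s) ds = (-4*pi - 1/2) - (-1/2 + 4*pi) = -8*pi.
Hence b_4 = (1/(2*pi))·(-8*pi) = -4.

-4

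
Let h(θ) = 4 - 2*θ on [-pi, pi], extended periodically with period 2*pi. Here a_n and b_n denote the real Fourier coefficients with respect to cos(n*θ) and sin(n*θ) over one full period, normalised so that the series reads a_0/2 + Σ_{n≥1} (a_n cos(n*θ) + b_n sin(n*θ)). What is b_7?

b_7 = 1/pi ∫_{-pi}^{pi} h(θ) sin(7*θ) dθ.
Integrating by parts (boundary term plus one more integral), an antiderivative of (4 - 2*θ) sin(7*θ) is 2*θ*cos(7*θ)/7 - 2*sin(7*θ)/49 - 4*cos(7*θ)/7; evaluating from -pi to pi: ∫_{-pi}^{pi} (4 - 2*θ) sin(7*θ) dθ = (4/7 - 2*pi/7) - (4/7 + 2*pi/7) = -4*pi/7.
Hence b_7 = (1/pi)·(-4*pi/7) = -4/7.

-4/7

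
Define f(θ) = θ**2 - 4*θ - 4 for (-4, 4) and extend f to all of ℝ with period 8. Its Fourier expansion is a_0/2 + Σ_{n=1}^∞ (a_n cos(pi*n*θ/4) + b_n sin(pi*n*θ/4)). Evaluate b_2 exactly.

16/pi

b_2 = 1/4 ∫_{-4}^{4} f(θ) sin(pi*θ/2) dθ.
Integrating by parts twice (tabular method), an antiderivative of (θ**2 - 4*θ - 4) sin(pi*θ/2) is -2*θ**2*cos(pi*θ/2)/pi + 8*θ*sin(pi*θ/2)/pi**2 + 8*θ*cos(pi*θ/2)/pi - 16*sin(pi*θ/2)/pi**2 + 16*cos(pi*θ/2)/pi**3 + 8*cos(pi*θ/2)/pi; evaluating from -4 to 4: ∫_{-4}^{4} (θ**2 - 4*θ - 4) sin(pi*θ/2) dθ = (16/pi**3 + 8/pi) - (-56/pi + 16/pi**3) = 64/pi.
Hence b_2 = (1/4)·(64/pi) = 16/pi.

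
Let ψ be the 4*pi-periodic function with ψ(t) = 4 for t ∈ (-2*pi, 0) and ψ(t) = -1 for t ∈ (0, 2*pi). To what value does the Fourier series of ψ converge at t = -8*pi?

3/2

t = -8*pi differs from t = 0 by -2 full period(s), and the series is 4*pi-periodic.
At t = 0 the one-sided limits are ψ(0^-) = 4 and ψ(0^+) = -1.
By Dirichlet's theorem the series converges to their average, [(4) + (-1)]/2 = 3/2.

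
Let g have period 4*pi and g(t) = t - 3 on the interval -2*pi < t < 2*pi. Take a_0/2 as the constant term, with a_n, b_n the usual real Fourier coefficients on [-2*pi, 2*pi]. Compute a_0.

-6

a_0 = (1/(2*pi)) ∫_{-2*pi}^{2*pi} g(t) dt = (1/(2*pi)) · (-12*pi) = -6.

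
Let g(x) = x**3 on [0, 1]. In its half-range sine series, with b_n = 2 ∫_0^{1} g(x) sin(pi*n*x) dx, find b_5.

b_5 = 2 ∫_0^{1} (x**3) sin(5*pi*x) dx.
Integrating by parts three times (tabular method), an antiderivative of (x**3) sin(5*pi*x) is -x**3*cos(5*pi*x)/(5*pi) + 3*x**2*sin(5*pi*x)/(25*pi**2) + 6*x*cos(5*pi*x)/(125*pi**3) - 6*sin(5*pi*x)/(625*pi**4); evaluating from 0 to 1: ∫_{0}^{1} (x**3) sin(5*pi*x) dx = ((-6 + 25*pi**2)/(125*pi**3)) - (0) = (-6 + 25*pi**2)/(125*pi**3).
Hence b_5 = 2·((-6 + 25*pi**2)/(125*pi**3)) = 2*(-6 + 25*pi**2)/(125*pi**3).

2*(-6 + 25*pi**2)/(125*pi**3)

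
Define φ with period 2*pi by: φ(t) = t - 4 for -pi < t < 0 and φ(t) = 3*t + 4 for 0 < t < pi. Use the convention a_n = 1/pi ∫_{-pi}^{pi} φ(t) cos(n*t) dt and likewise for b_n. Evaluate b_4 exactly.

b_4 = 1/pi ∫_{-pi}^{pi} φ(t) sin(4*t) dt.
Split the integral at the breakpoints.
Integrating by parts (boundary term plus one more integral), an antiderivative of (t - 4) sin(4*t) is -t*cos(4*t)/4 + sin(4*t)/16 + cos(4*t); evaluating from -pi to 0: ∫_{-pi}^{0} (t - 4) sin(4*t) dt = (1) - (pi/4 + 1) = -pi/4.
Integrating by parts (boundary term plus one more integral), an antiderivative of (3*t + 4) sin(4*t) is -3*t*cos(4*t)/4 + 3*sin(4*t)/16 - cos(4*t); evaluating from 0 to pi: ∫_{0}^{pi} (3*t + 4) sin(4*t) dt = (-3*pi/4 - 1) - (-1) = -3*pi/4.
Summing the pieces and multiplying by (1/pi) gives b_4 = -1.

-1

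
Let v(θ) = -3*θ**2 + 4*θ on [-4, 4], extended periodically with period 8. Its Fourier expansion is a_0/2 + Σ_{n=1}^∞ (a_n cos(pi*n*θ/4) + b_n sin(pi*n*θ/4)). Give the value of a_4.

-12/pi**2

a_4 = 1/4 ∫_{-4}^{4} v(θ) cos(pi*θ) dθ.
Integrating by parts twice (tabular method), an antiderivative of (-3*θ**2 + 4*θ) cos(pi*θ) is -3*θ**2*sin(pi*θ)/pi + 4*θ*sin(pi*θ)/pi - 6*θ*cos(pi*θ)/pi**2 + 6*sin(pi*θ)/pi**3 + 4*cos(pi*θ)/pi**2; evaluating from -4 to 4: ∫_{-4}^{4} (-3*θ**2 + 4*θ) cos(pi*θ) dθ = (-20/pi**2) - (28/pi**2) = -48/pi**2.
Hence a_4 = (1/4)·(-48/pi**2) = -12/pi**2.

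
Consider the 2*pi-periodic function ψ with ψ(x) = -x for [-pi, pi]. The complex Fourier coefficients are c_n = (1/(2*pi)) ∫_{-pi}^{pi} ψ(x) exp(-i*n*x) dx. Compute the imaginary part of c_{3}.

Since ψ is real-valued, Im(c_{3}) = -(1/(2*pi)) ∫_{-pi}^{pi} ψ(x) sin(3*x) dx = -b_{3}/2.
ψ is odd and sin(3*x) is odd, so the integrand is even: ∫_{-pi}^{pi} ψ(x) sin(3*x) dx = 2∫_0^{pi} ψ(x) sin(3*x) dx.
Integrating by parts (boundary term plus one more integral), an antiderivative of (-x) sin(3*x) is x*cos(3*x)/3 - sin(3*x)/9; evaluating from 0 to pi: ∫_{0}^{pi} (-x) sin(3*x) dx = (-pi/3) - (0) = -pi/3.
So ∫_{-pi}^{pi} ψ(x) sin(3*x) dx = -2*pi/3.
Hence Im(c_{3}) = (-1/(2*pi))·(-2*pi/3) = 1/3.

1/3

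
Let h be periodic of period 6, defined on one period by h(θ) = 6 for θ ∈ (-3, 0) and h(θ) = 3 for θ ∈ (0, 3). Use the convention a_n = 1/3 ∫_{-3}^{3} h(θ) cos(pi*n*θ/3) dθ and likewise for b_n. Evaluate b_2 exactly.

0

b_2 = 1/3 ∫_{-3}^{3} h(θ) sin(2*pi*θ/3) dθ.
Split the integral at the breakpoints.
Directly, an antiderivative of (6) sin(2*pi*θ/3) is -9*cos(2*pi*θ/3)/pi; evaluating from -3 to 0: ∫_{-3}^{0} (6) sin(2*pi*θ/3) dθ = (-9/pi) - (-9/pi) = 0.
Directly, an antiderivative of (3) sin(2*pi*θ/3) is -9*cos(2*pi*θ/3)/(2*pi); evaluating from 0 to 3: ∫_{0}^{3} (3) sin(2*pi*θ/3) dθ = (-9/(2*pi)) - (-9/(2*pi)) = 0.
Summing the pieces and multiplying by (1/3) gives b_2 = 0.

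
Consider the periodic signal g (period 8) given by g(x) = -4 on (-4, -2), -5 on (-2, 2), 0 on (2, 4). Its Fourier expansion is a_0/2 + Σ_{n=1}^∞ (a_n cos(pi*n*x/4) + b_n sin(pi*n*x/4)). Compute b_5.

b_5 = 1/4 ∫_{-4}^{4} g(x) sin(5*pi*x/4) dx.
Split the integral at the breakpoints.
Directly, an antiderivative of (-4) sin(5*pi*x/4) is 16*cos(5*pi*x/4)/(5*pi); evaluating from -4 to -2: ∫_{-4}^{-2} (-4) sin(5*pi*x/4) dx = (0) - (-16/(5*pi)) = 16/(5*pi).
Directly, an antiderivative of (-5) sin(5*pi*x/4) is 4*cos(5*pi*x/4)/pi; evaluating from -2 to 2: ∫_{-2}^{2} (-5) sin(5*pi*x/4) dx = (0) - (0) = 0.
∫_{2}^{4} (0) sin(5*pi*x/4) dx = 0.
Summing the pieces and multiplying by (1/4) gives b_5 = 4/(5*pi).

4/(5*pi)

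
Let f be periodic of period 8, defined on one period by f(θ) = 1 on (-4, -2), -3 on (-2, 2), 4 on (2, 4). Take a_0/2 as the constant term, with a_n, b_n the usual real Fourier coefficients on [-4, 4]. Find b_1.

3/pi

b_1 = 1/4 ∫_{-4}^{4} f(θ) sin(pi*θ/4) dθ.
Split the integral at the breakpoints.
Directly, an antiderivative of (1) sin(pi*θ/4) is -4*cos(pi*θ/4)/pi; evaluating from -4 to -2: ∫_{-4}^{-2} (1) sin(pi*θ/4) dθ = (0) - (4/pi) = -4/pi.
Directly, an antiderivative of (-3) sin(pi*θ/4) is 12*cos(pi*θ/4)/pi; evaluating from -2 to 2: ∫_{-2}^{2} (-3) sin(pi*θ/4) dθ = (0) - (0) = 0.
Directly, an antiderivative of (4) sin(pi*θ/4) is -16*cos(pi*θ/4)/pi; evaluating from 2 to 4: ∫_{2}^{4} (4) sin(pi*θ/4) dθ = (16/pi) - (0) = 16/pi.
Summing the pieces and multiplying by (1/4) gives b_1 = 3/pi.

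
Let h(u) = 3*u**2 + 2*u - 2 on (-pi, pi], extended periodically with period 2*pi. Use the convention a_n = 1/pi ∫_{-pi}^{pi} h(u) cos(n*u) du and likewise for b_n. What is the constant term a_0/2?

a_0 = 1/pi ∫_{-pi}^{pi} h(u) du = 1/pi · (2*pi*(-2 + pi**2)) = -4 + 2*pi**2.
So the constant term a_0/2 = -2 + pi**2.

-2 + pi**2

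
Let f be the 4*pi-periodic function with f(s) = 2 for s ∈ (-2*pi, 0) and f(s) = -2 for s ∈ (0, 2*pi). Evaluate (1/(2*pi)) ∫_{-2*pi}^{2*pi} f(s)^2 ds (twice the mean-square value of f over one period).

8

(1/(2*pi)) ∫_{-2*pi}^{2*pi} f(s)^2 ds = (1/(2*pi)) · (16*pi) = 8.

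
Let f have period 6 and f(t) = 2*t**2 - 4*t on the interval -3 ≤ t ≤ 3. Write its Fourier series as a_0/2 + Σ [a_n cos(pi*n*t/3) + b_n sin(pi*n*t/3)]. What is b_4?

b_4 = 1/3 ∫_{-3}^{3} f(t) sin(4*pi*t/3) dt.
Integrating by parts twice (tabular method), an antiderivative of (2*t**2 - 4*t) sin(4*pi*t/3) is -3*t**2*cos(4*pi*t/3)/(2*pi) + 9*t*sin(4*pi*t/3)/(4*pi**2) + 3*t*cos(4*pi*t/3)/pi - 9*sin(4*pi*t/3)/(4*pi**2) + 27*cos(4*pi*t/3)/(16*pi**3); evaluating from -3 to 3: ∫_{-3}^{3} (2*t**2 - 4*t) sin(4*pi*t/3) dt = (9*(3 - 8*pi**2)/(16*pi**3)) - (9*(3 - 40*pi**2)/(16*pi**3)) = 18/pi.
Hence b_4 = (1/3)·(18/pi) = 6/pi.

6/pi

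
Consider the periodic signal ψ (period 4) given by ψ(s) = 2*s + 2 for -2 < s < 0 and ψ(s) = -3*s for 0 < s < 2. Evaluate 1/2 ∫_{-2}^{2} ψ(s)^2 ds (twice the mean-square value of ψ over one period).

40/3

1/2 ∫_{-2}^{2} ψ(s)^2 ds = 1/2 · (80/3) = 40/3.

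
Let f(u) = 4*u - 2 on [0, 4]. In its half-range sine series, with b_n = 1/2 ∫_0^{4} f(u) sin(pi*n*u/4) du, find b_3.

b_3 = 1/2 ∫_0^{4} (4*u - 2) sin(3*pi*u/4) du.
Integrating by parts (boundary term plus one more integral), an antiderivative of (4*u - 2) sin(3*pi*u/4) is -16*u*cos(3*pi*u/4)/(3*pi) + 64*sin(3*pi*u/4)/(9*pi**2) + 8*cos(3*pi*u/4)/(3*pi); evaluating from 0 to 4: ∫_{0}^{4} (4*u - 2) sin(3*pi*u/4) du = (56/(3*pi)) - (8/(3*pi)) = 16/pi.
Hence b_3 = (1/2)·(16/pi) = 8/pi.

8/pi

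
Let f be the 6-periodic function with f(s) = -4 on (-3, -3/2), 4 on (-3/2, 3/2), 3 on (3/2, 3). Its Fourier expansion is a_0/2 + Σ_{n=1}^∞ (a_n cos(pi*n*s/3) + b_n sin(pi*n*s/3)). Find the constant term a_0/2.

7/4

a_0 = 1/3 ∫_{-3}^{3} f(s) ds = 1/3 · (21/2) = 7/2.
So the constant term a_0/2 = 7/4.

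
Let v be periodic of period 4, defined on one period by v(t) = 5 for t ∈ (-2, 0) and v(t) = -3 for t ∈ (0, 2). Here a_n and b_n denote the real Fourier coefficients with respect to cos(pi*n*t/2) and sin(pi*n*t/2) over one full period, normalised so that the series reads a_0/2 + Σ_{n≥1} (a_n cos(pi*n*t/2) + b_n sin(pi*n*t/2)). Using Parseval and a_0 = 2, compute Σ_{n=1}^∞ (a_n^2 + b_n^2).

Parseval: a_0^2/2 + Σ_{n≥1} (a_n^2+b_n^2) = 1/2 ∫_{-2}^{2} v(t)^2 dt = 34.
Subtract a_0^2/2 = 2: Σ (a_n^2+b_n^2) = 32.

32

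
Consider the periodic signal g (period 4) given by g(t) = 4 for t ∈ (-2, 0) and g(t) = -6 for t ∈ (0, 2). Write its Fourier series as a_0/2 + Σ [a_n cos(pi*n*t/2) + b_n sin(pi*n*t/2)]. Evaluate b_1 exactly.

-20/pi

b_1 = 1/2 ∫_{-2}^{2} g(t) sin(pi*t/2) dt.
Split the integral at the breakpoints.
Directly, an antiderivative of (4) sin(pi*t/2) is -8*cos(pi*t/2)/pi; evaluating from -2 to 0: ∫_{-2}^{0} (4) sin(pi*t/2) dt = (-8/pi) - (8/pi) = -16/pi.
Directly, an antiderivative of (-6) sin(pi*t/2) is 12*cos(pi*t/2)/pi; evaluating from 0 to 2: ∫_{0}^{2} (-6) sin(pi*t/2) dt = (-12/pi) - (12/pi) = -24/pi.
Summing the pieces and multiplying by (1/2) gives b_1 = -20/pi.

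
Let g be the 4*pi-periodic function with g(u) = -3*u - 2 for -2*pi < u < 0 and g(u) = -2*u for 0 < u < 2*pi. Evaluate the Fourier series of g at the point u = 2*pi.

At u = 2*pi the one-sided limits are g(2*pi^-) = -4*pi and g(2*pi^+) = -2 + 6*pi.
By Dirichlet's theorem the series converges to their average, [(-4*pi) + (-2 + 6*pi)]/2 = -1 + pi.

-1 + pi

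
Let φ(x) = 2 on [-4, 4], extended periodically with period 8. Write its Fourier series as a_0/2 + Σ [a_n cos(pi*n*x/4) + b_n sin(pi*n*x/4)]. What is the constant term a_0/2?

a_0 = 1/4 ∫_{-4}^{4} φ(x) dx = 1/4 · (16) = 4.
So the constant term a_0/2 = 2.

2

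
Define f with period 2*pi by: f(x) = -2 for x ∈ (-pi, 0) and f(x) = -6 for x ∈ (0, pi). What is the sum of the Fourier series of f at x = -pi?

-4

At x = -pi the one-sided limits are f(-pi^-) = -6 and f(-pi^+) = -2.
By Dirichlet's theorem the series converges to their average, [(-6) + (-2)]/2 = -4.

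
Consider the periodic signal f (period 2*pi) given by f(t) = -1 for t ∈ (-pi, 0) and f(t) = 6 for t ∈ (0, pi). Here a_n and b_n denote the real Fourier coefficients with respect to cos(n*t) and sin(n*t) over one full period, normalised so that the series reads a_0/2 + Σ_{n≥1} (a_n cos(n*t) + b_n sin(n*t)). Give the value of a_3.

a_3 = 1/pi ∫_{-pi}^{pi} f(t) cos(3*t) dt.
Split the integral at the breakpoints.
Directly, an antiderivative of (-1) cos(3*t) is -sin(3*t)/3; evaluating from -pi to 0: ∫_{-pi}^{0} (-1) cos(3*t) dt = (0) - (0) = 0.
Directly, an antiderivative of (6) cos(3*t) is 2*sin(3*t); evaluating from 0 to pi: ∫_{0}^{pi} (6) cos(3*t) dt = (0) - (0) = 0.
Summing the pieces and multiplying by (1/pi) gives a_3 = 0.

0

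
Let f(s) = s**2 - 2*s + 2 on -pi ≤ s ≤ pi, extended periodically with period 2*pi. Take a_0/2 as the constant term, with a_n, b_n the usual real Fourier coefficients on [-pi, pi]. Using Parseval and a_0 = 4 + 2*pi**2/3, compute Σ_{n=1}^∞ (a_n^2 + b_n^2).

8*pi**2*(pi**2 + 15)/45

Parseval: a_0^2/2 + Σ_{n≥1} (a_n^2+b_n^2) = 1/pi ∫_{-pi}^{pi} f(s)^2 ds = 8 + 2*pi**4/5 + 16*pi**2/3.
Subtract a_0^2/2 = 2*(6 + pi**2)**2/9: Σ (a_n^2+b_n^2) = 8*pi**2*(pi**2 + 15)/45.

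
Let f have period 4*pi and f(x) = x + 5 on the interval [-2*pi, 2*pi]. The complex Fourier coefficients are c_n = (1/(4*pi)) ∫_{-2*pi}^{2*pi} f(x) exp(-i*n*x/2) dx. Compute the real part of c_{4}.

0

Since f is real-valued, Re(c_{4}) = (1/(4*pi)) ∫_{-2*pi}^{2*pi} f(x) cos(2*x) dx = a_{4}/2.
Integrating by parts (boundary term plus one more integral), an antiderivative of (x + 5) cos(2*x) is x*sin(2*x)/2 + 5*sin(2*x)/2 + cos(2*x)/4; evaluating from -2*pi to 2*pi: ∫_{-2*pi}^{2*pi} (x + 5) cos(2*x) dx = (1/4) - (1/4) = 0.
Hence Re(c_{4}) = (1/(4*pi))·(0) = 0.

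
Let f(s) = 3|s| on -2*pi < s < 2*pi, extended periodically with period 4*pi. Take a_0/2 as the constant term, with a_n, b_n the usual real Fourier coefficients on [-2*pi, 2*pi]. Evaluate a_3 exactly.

-8/(3*pi)

a_3 = (1/(2*pi)) ∫_{-2*pi}^{2*pi} f(s) cos(3*s/2) ds.
f is even and cos(3*s/2) is even, so the integrand is even and a_3 = 1/pi ∫_0^{2*pi} f(s) cos(3*s/2) ds.
Integrating by parts (boundary term plus one more integral), an antiderivative of (3*s) cos(3*s/2) is 2*s*sin(3*s/2) + 4*cos(3*s/2)/3; evaluating from 0 to 2*pi: ∫_{0}^{2*pi} (3*s) cos(3*s/2) ds = (-4/3) - (4/3) = -8/3.
Hence a_3 = (1/pi)·(-8/3) = -8/(3*pi).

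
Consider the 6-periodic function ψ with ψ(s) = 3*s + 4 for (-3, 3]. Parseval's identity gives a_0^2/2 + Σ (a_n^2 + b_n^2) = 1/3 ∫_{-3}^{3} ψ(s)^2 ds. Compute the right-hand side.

1/3 ∫_{-3}^{3} ψ(s)^2 ds = 1/3 · (258) = 86.

86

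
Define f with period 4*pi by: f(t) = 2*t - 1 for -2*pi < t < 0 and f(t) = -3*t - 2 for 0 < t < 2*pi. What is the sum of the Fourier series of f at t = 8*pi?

t = 8*pi differs from t = 0 by 2 full period(s), and the series is 4*pi-periodic.
At t = 0 the one-sided limits are f(0^-) = -1 and f(0^+) = -2.
By Dirichlet's theorem the series converges to their average, [(-1) + (-2)]/2 = -3/2.

-3/2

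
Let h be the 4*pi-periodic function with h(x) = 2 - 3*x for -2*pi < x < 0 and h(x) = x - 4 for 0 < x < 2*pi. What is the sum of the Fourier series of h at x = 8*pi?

x = 8*pi differs from x = 0 by 2 full period(s), and the series is 4*pi-periodic.
At x = 0 the one-sided limits are h(0^-) = 2 and h(0^+) = -4.
By Dirichlet's theorem the series converges to their average, [(2) + (-4)]/2 = -1.

-1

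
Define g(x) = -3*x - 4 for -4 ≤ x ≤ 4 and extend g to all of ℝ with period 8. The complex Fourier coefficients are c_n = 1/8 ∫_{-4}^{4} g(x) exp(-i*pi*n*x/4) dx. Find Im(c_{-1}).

Since g is real-valued, Im(c_{-1}) = -1/8 ∫_{-4}^{4} g(x) sin(-pi*x/4) dx = b_{1}/2.
Integrating by parts (boundary term plus one more integral), an antiderivative of (-3*x - 4) sin(-pi*x/4) is -12*x*cos(pi*x/4)/pi + 48*sin(pi*x/4)/pi**2 - 16*cos(pi*x/4)/pi; evaluating from -4 to 4: ∫_{-4}^{4} (-3*x - 4) sin(-pi*x/4) dx = (64/pi) - (-32/pi) = 96/pi.
Hence Im(c_{-1}) = (-1/8)·(96/pi) = -12/pi.

-12/pi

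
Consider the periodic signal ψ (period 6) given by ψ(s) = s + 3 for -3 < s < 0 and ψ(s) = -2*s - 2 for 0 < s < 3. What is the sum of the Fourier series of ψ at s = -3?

At s = -3 the one-sided limits are ψ(-3^-) = -8 and ψ(-3^+) = 0.
By Dirichlet's theorem the series converges to their average, [(-8) + (0)]/2 = -4.

-4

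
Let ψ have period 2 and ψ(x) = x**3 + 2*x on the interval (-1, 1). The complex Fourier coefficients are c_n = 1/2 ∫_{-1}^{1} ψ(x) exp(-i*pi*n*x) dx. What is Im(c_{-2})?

3*(1 - 2*pi**2)/(4*pi**3)

Since ψ is real-valued, Im(c_{-2}) = -1/2 ∫_{-1}^{1} ψ(x) sin(-2*pi*x) dx = b_{2}/2.
ψ is odd and sin(-2*pi*x) is odd, so the integrand is even: ∫_{-1}^{1} ψ(x) sin(-2*pi*x) dx = 2∫_0^{1} ψ(x) sin(-2*pi*x) dx.
Integrating by parts three times (tabular method), an antiderivative of (x**3 + 2*x) sin(-2*pi*x) is x**3*cos(2*pi*x)/(2*pi) - 3*x**2*sin(2*pi*x)/(4*pi**2) - 3*x*cos(2*pi*x)/(4*pi**3) + x*cos(2*pi*x)/pi - sin(2*pi*x)/(2*pi**2) + 3*sin(2*pi*x)/(8*pi**4); evaluating from 0 to 1: ∫_{0}^{1} (x**3 + 2*x) sin(-2*pi*x) dx = (3*(-1 + 2*pi**2)/(4*pi**3)) - (0) = 3*(-1 + 2*pi**2)/(4*pi**3).
So ∫_{-1}^{1} ψ(x) sin(-2*pi*x) dx = -3/(2*pi**3) + 3/pi.
Hence Im(c_{-2}) = (-1/2)·(-3/(2*pi**3) + 3/pi) = 3*(1 - 2*pi**2)/(4*pi**3).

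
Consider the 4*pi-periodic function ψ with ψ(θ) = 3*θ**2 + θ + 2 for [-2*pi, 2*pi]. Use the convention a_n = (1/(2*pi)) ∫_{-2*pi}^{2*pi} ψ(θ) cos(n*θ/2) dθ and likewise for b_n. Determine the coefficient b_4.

b_4 = (1/(2*pi)) ∫_{-2*pi}^{2*pi} ψ(θ) sin(2*θ) dθ.
Integrating by parts twice (tabular method), an antiderivative of (3*θ**2 + θ + 2) sin(2*θ) is -3*θ**2*cos(2*θ)/2 + 3*θ*sin(2*θ)/2 - θ*cos(2*θ)/2 + sin(2*θ)/4 - cos(2*θ)/4; evaluating from -2*pi to 2*pi: ∫_{-2*pi}^{2*pi} (3*θ**2 + θ + 2) sin(2*θ) dθ = (-6*pi**2 - pi - 1/4) - (-6*pi**2 - 1/4 + pi) = -2*pi.
Hence b_4 = (1/(2*pi))·(-2*pi) = -1.

-1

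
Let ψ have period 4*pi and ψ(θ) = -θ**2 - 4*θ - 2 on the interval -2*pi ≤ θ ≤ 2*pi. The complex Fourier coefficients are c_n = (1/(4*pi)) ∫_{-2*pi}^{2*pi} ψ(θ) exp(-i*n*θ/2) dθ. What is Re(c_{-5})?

Since ψ is real-valued, Re(c_{-5}) = (1/(4*pi)) ∫_{-2*pi}^{2*pi} ψ(θ) cos(-5*θ/2) dθ = a_{5}/2.
Integrating by parts twice (tabular method), an antiderivative of (-θ**2 - 4*θ - 2) cos(-5*θ/2) is -2*θ**2*sin(5*θ/2)/5 - 8*θ*sin(5*θ/2)/5 - 8*θ*cos(5*θ/2)/25 - 84*sin(5*θ/2)/125 - 16*cos(5*θ/2)/25; evaluating from -2*pi to 2*pi: ∫_{-2*pi}^{2*pi} (-θ**2 - 4*θ - 2) cos(-5*θ/2) dθ = (16/25 + 16*pi/25) - (16/25 - 16*pi/25) = 32*pi/25.
Hence Re(c_{-5}) = (1/(4*pi))·(32*pi/25) = 8/25.

8/25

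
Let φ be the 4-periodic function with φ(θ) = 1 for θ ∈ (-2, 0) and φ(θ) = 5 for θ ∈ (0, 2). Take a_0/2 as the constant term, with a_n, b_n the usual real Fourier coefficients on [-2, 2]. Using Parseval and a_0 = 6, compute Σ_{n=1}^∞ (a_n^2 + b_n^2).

8

Parseval: a_0^2/2 + Σ_{n≥1} (a_n^2+b_n^2) = 1/2 ∫_{-2}^{2} φ(θ)^2 dθ = 26.
Subtract a_0^2/2 = 18: Σ (a_n^2+b_n^2) = 8.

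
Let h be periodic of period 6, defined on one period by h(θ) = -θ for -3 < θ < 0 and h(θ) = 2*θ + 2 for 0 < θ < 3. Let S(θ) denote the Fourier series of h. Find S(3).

θ = 3 differs from θ = -3 by 1 full period(s), and the series is 6-periodic.
At θ = -3 the one-sided limits are h(-3^-) = 8 and h(-3^+) = 3.
By Dirichlet's theorem the series converges to their average, [(8) + (3)]/2 = 11/2.

11/2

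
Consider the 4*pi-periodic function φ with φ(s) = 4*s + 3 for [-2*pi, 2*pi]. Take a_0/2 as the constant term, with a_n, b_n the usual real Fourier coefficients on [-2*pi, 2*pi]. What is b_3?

16/3

b_3 = (1/(2*pi)) ∫_{-2*pi}^{2*pi} φ(s) sin(3*s/2) ds.
Integrating by parts (boundary term plus one more integral), an antiderivative of (4*s + 3) sin(3*s/2) is -8*s*cos(3*s/2)/3 + 16*sin(3*s/2)/9 - 2*cos(3*s/2); evaluating from -2*pi to 2*pi: ∫_{-2*pi}^{2*pi} (4*s + 3) sin(3*s/2) ds = (2 + 16*pi/3) - (2 - 16*pi/3) = 32*pi/3.
Hence b_3 = (1/(2*pi))·(32*pi/3) = 16/3.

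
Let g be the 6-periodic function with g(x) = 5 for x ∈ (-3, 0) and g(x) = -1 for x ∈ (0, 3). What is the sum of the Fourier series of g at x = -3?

At x = -3 the one-sided limits are g(-3^-) = -1 and g(-3^+) = 5.
By Dirichlet's theorem the series converges to their average, [(-1) + (5)]/2 = 2.

2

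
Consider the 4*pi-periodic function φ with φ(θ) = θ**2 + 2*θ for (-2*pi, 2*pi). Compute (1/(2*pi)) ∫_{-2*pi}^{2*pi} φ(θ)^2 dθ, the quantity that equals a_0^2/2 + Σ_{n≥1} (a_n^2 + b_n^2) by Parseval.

32*pi**2*(5 + 3*pi**2)/15

(1/(2*pi)) ∫_{-2*pi}^{2*pi} φ(θ)^2 dθ = (1/(2*pi)) · (64*pi**3*(5 + 3*pi**2)/15) = 32*pi**2*(5 + 3*pi**2)/15.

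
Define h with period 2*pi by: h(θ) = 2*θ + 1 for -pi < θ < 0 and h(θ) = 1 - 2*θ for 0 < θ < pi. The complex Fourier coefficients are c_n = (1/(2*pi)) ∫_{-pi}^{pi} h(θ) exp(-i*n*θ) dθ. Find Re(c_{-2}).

0

Since h is real-valued, Re(c_{-2}) = (1/(2*pi)) ∫_{-pi}^{pi} h(θ) cos(-2*θ) dθ = a_{2}/2.
h is even and cos(-2*θ) is even, so the integrand is even: ∫_{-pi}^{pi} h(θ) cos(-2*θ) dθ = 2∫_0^{pi} h(θ) cos(-2*θ) dθ.
Integrating by parts (boundary term plus one more integral), an antiderivative of (1 - 2*θ) cos(-2*θ) is -θ*sin(2*θ) + sin(2*θ)/2 - cos(2*θ)/2; evaluating from 0 to pi: ∫_{0}^{pi} (1 - 2*θ) cos(-2*θ) dθ = (-1/2) - (-1/2) = 0.
So ∫_{-pi}^{pi} h(θ) cos(-2*θ) dθ = 0.
Hence Re(c_{-2}) = (1/(2*pi))·(0) = 0.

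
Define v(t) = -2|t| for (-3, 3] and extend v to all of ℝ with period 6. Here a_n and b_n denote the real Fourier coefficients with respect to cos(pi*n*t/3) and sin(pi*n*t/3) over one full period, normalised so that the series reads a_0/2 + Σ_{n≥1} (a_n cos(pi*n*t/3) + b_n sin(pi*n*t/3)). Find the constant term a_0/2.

-3

a_0 = 1/3 ∫_{-3}^{3} v(t) dt = 1/3 · (-18) = -6.
So the constant term a_0/2 = -3.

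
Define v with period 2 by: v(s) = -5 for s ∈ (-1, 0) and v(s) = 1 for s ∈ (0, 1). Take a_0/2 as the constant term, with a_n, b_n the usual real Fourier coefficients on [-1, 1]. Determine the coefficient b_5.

b_5 = ∫_{-1}^{1} v(s) sin(5*pi*s) ds.
Split the integral at the breakpoints.
Directly, an antiderivative of (-5) sin(5*pi*s) is cos(5*pi*s)/pi; evaluating from -1 to 0: ∫_{-1}^{0} (-5) sin(5*pi*s) ds = (1/pi) - (-1/pi) = 2/pi.
Directly, an antiderivative of (1) sin(5*pi*s) is -cos(5*pi*s)/(5*pi); evaluating from 0 to 1: ∫_{0}^{1} (1) sin(5*pi*s) ds = (1/(5*pi)) - (-1/(5*pi)) = 2/(5*pi).
Summing the pieces gives b_5 = 12/(5*pi).

12/(5*pi)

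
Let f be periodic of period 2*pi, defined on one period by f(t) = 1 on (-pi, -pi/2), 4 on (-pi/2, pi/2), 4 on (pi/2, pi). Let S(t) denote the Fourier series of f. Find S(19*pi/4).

t = 19*pi/4 differs from t = 3*pi/4 by 2 full period(s), and the series is 2*pi-periodic.
f is continuous at t = 3*pi/4 with value 4, so the series converges to 4 there.

4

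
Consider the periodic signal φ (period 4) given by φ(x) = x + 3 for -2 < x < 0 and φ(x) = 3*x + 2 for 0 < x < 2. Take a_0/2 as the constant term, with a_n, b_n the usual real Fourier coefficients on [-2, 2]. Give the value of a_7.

a_7 = 1/2 ∫_{-2}^{2} φ(x) cos(7*pi*x/2) dx.
Split the integral at the breakpoints.
Integrating by parts (boundary term plus one more integral), an antiderivative of (x + 3) cos(7*pi*x/2) is 2*x*sin(7*pi*x/2)/(7*pi) + 6*sin(7*pi*x/2)/(7*pi) + 4*cos(7*pi*x/2)/(49*pi**2); evaluating from -2 to 0: ∫_{-2}^{0} (x + 3) cos(7*pi*x/2) dx = (4/(49*pi**2)) - (-4/(49*pi**2)) = 8/(49*pi**2).
Integrating by parts (boundary term plus one more integral), an antiderivative of (3*x + 2) cos(7*pi*x/2) is 6*x*sin(7*pi*x/2)/(7*pi) + 4*sin(7*pi*x/2)/(7*pi) + 12*cos(7*pi*x/2)/(49*pi**2); evaluating from 0 to 2: ∫_{0}^{2} (3*x + 2) cos(7*pi*x/2) dx = (-12/(49*pi**2)) - (12/(49*pi**2)) = -24/(49*pi**2).
Summing the pieces and multiplying by (1/2) gives a_7 = -8/(49*pi**2).

-8/(49*pi**2)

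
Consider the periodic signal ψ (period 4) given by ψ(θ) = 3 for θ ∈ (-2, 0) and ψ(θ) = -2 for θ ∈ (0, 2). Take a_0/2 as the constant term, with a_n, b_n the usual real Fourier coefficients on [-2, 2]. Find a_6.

a_6 = 1/2 ∫_{-2}^{2} ψ(θ) cos(3*pi*θ) dθ.
Split the integral at the breakpoints.
Directly, an antiderivative of (3) cos(3*pi*θ) is sin(3*pi*θ)/pi; evaluating from -2 to 0: ∫_{-2}^{0} (3) cos(3*pi*θ) dθ = (0) - (0) = 0.
Directly, an antiderivative of (-2) cos(3*pi*θ) is -2*sin(3*pi*θ)/(3*pi); evaluating from 0 to 2: ∫_{0}^{2} (-2) cos(3*pi*θ) dθ = (0) - (0) = 0.
Summing the pieces and multiplying by (1/2) gives a_6 = 0.

0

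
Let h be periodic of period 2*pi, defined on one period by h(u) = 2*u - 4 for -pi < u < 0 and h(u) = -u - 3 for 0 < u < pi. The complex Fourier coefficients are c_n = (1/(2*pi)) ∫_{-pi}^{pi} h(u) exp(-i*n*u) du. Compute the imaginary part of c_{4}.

1/8

Since h is real-valued, Im(c_{4}) = -(1/(2*pi)) ∫_{-pi}^{pi} h(u) sin(4*u) du = -b_{4}/2.
Split the integral at the breakpoints.
Integrating by parts (boundary term plus one more integral), an antiderivative of (2*u - 4) sin(4*u) is -u*cos(4*u)/2 + sin(4*u)/8 + cos(4*u); evaluating from -pi to 0: ∫_{-pi}^{0} (2*u - 4) sin(4*u) du = (1) - (1 + pi/2) = -pi/2.
Integrating by parts (boundary term plus one more integral), an antiderivative of (-u - 3) sin(4*u) is u*cos(4*u)/4 - sin(4*u)/16 + 3*cos(4*u)/4; evaluating from 0 to pi: ∫_{0}^{pi} (-u - 3) sin(4*u) du = (3/4 + pi/4) - (3/4) = pi/4.
So ∫_{-pi}^{pi} h(u) sin(4*u) du = -pi/4.
Hence Im(c_{4}) = (-1/(2*pi))·(-pi/4) = 1/8.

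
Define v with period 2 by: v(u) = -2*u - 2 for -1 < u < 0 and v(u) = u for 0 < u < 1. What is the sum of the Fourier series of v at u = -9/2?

u = -9/2 differs from u = -1/2 by -2 full period(s), and the series is 2-periodic.
v is continuous at u = -1/2 with value -1, so the series converges to -1 there.

-1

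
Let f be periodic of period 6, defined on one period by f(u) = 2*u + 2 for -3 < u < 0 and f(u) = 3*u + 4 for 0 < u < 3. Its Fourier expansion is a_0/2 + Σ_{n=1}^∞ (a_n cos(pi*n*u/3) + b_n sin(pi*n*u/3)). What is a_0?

a_0 = 1/3 ∫_{-3}^{3} f(u) du = 1/3 · (45/2) = 15/2.

15/2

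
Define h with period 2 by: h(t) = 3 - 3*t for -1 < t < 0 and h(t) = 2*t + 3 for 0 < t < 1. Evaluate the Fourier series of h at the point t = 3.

11/2

t = 3 differs from t = -1 by 2 full period(s), and the series is 2-periodic.
At t = -1 the one-sided limits are h(-1^-) = 5 and h(-1^+) = 6.
By Dirichlet's theorem the series converges to their average, [(5) + (6)]/2 = 11/2.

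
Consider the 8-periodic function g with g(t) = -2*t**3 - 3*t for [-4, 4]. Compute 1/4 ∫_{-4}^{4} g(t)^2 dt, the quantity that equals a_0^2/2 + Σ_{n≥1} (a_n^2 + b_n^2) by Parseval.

1/4 ∫_{-4}^{4} g(t)^2 dt = 1/4 · (840832/35) = 210208/35.

210208/35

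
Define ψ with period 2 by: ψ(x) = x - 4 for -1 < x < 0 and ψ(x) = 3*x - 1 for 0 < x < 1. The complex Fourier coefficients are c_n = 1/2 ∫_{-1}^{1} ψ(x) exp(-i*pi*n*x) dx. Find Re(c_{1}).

-2/pi**2

Since ψ is real-valued, Re(c_{1}) = 1/2 ∫_{-1}^{1} ψ(x) cos(pi*x) dx = a_{1}/2.
Split the integral at the breakpoints.
Integrating by parts (boundary term plus one more integral), an antiderivative of (x - 4) cos(pi*x) is x*sin(pi*x)/pi - 4*sin(pi*x)/pi + cos(pi*x)/pi**2; evaluating from -1 to 0: ∫_{-1}^{0} (x - 4) cos(pi*x) dx = (pi**(-2)) - (-1/pi**2) = 2/pi**2.
Integrating by parts (boundary term plus one more integral), an antiderivative of (3*x - 1) cos(pi*x) is 3*x*sin(pi*x)/pi - sin(pi*x)/pi + 3*cos(pi*x)/pi**2; evaluating from 0 to 1: ∫_{0}^{1} (3*x - 1) cos(pi*x) dx = (-3/pi**2) - (3/pi**2) = -6/pi**2.
So ∫_{-1}^{1} ψ(x) cos(pi*x) dx = -4/pi**2.
Hence Re(c_{1}) = (1/2)·(-4/pi**2) = -2/pi**2.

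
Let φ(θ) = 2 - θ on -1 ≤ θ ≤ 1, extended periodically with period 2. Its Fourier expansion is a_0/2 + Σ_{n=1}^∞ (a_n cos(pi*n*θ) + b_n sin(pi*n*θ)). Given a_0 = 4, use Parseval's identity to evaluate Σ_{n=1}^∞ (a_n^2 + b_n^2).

2/3

Parseval: a_0^2/2 + Σ_{n≥1} (a_n^2+b_n^2) = ∫_{-1}^{1} φ(θ)^2 dθ = 26/3.
Subtract a_0^2/2 = 8: Σ (a_n^2+b_n^2) = 2/3.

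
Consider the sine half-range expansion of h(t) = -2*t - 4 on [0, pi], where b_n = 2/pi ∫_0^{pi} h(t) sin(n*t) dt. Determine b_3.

b_3 = 2/pi ∫_0^{pi} (-2*t - 4) sin(3*t) dt.
Integrating by parts (boundary term plus one more integral), an antiderivative of (-2*t - 4) sin(3*t) is 2*t*cos(3*t)/3 - 2*sin(3*t)/9 + 4*cos(3*t)/3; evaluating from 0 to pi: ∫_{0}^{pi} (-2*t - 4) sin(3*t) dt = (-2*pi/3 - 4/3) - (4/3) = -8/3 - 2*pi/3.
Hence b_3 = (2/pi)·(-8/3 - 2*pi/3) = 4*(-4 - pi)/(3*pi).

4*(-4 - pi)/(3*pi)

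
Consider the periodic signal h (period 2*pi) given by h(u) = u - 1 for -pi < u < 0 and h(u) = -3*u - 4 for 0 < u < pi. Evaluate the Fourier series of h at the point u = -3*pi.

u = -3*pi differs from u = pi by -2 full period(s), and the series is 2*pi-periodic.
At u = pi the one-sided limits are h(pi^-) = -3*pi - 4 and h(pi^+) = -pi - 1.
By Dirichlet's theorem the series converges to their average, [(-3*pi - 4) + (-pi - 1)]/2 = -2*pi - 5/2.

-2*pi - 5/2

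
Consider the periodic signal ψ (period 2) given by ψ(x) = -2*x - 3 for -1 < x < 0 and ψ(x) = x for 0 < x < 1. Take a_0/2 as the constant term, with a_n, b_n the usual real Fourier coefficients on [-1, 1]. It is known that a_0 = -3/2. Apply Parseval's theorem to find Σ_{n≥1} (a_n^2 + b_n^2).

Parseval: a_0^2/2 + Σ_{n≥1} (a_n^2+b_n^2) = ∫_{-1}^{1} ψ(x)^2 dx = 14/3.
Subtract a_0^2/2 = 9/8: Σ (a_n^2+b_n^2) = 85/24.

85/24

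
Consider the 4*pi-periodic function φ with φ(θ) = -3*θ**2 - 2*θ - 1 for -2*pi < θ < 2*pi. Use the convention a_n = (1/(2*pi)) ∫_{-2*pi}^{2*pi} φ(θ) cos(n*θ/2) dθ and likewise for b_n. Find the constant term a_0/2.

-4*pi**2 - 1

a_0 = (1/(2*pi)) ∫_{-2*pi}^{2*pi} φ(θ) dθ = (1/(2*pi)) · (-16*pi**3 - 4*pi) = -8*pi**2 - 2.
So the constant term a_0/2 = -4*pi**2 - 1.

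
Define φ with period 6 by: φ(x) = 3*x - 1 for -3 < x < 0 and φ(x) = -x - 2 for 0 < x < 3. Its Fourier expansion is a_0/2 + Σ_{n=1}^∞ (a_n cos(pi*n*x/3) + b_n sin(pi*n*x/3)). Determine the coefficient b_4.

-3/(2*pi)

b_4 = 1/3 ∫_{-3}^{3} φ(x) sin(4*pi*x/3) dx.
Split the integral at the breakpoints.
Integrating by parts (boundary term plus one more integral), an antiderivative of (3*x - 1) sin(4*pi*x/3) is -9*x*cos(4*pi*x/3)/(4*pi) + 27*sin(4*pi*x/3)/(16*pi**2) + 3*cos(4*pi*x/3)/(4*pi); evaluating from -3 to 0: ∫_{-3}^{0} (3*x - 1) sin(4*pi*x/3) dx = (3/(4*pi)) - (15/(2*pi)) = -27/(4*pi).
Integrating by parts (boundary term plus one more integral), an antiderivative of (-x - 2) sin(4*pi*x/3) is 3*x*cos(4*pi*x/3)/(4*pi) - 9*sin(4*pi*x/3)/(16*pi**2) + 3*cos(4*pi*x/3)/(2*pi); evaluating from 0 to 3: ∫_{0}^{3} (-x - 2) sin(4*pi*x/3) dx = (15/(4*pi)) - (3/(2*pi)) = 9/(4*pi).
Summing the pieces and multiplying by (1/3) gives b_4 = -3/(2*pi).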